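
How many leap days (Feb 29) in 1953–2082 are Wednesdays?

Leap years in 1953–2082: 32 of them.
Feb 29 weekday advances by 5 (mod 7) from one leap year to the next four years later (or differs when a century non-leap intervenes).
Leap-day weekdays: 1956:Wed✓ 1960:Mon 1964:Sat 1968:Thu 1972:Tue 1976:Sun 1980:Fri 1984:Wed✓ 1988:Mon 1992:Sat 1996:Thu 2000:Tue 2004:Sun …(6 more)… 2032:Sun 2036:Fri 2040:Wed✓ 2044:Mon 2048:Sat 2052:Thu 2056:Tue 2060:Sun 2064:Fri 2068:Wed✓ 2072:Mon 2076:Sat 2080:Thu
Wednesday: 1956, 1984, 2012, 2040, 2068 → 5.

5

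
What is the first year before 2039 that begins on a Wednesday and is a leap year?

2020

Jan 1 advances by 2 weekdays after a leap year and by 1 after a common year.
2039: Jan 1 is Saturday.
2038: Friday
2037: Thursday
2036: Tuesday (leap)
2035: Monday
2034: Sunday
2033: Saturday
2032: Thursday (leap)
2031: Wednesday
2030: Tuesday
2029: Monday
2028: Saturday (leap)
2027: Friday
2026: Thursday
2025: Wednesday
2024: Monday (leap)
2023: Sunday
2022: Saturday
2021: Friday
2020: Wednesday (leap)
2020 begins on a Wednesday and is a leap year.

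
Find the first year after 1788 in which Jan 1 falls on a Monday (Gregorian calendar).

1798

Jan 1 advances by 2 weekdays after a leap year and by 1 after a common year.
1788: Jan 1 is Tuesday (leap).
1789: Thursday
1790: Friday
1791: Saturday
1792: Sunday (leap)
1793: Tuesday
1794: Wednesday
1795: Thursday
1796: Friday (leap)
1797: Sunday
1798: Monday
1798 begins on a Monday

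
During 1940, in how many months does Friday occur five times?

A month of length L has five Fridays iff its first Friday is on day ≤ L−28 (so day 1–3 in a 31-day month, 1–2 in a 30-day month, day 1 in a leap February).
Checking each month of 1940: Jan starts Mon (31d); Feb starts Thu (29d); Mar starts Fri (31d) ✓; Apr starts Mon (30d); May starts Wed (31d) ✓; Jun starts Sat (30d); Jul starts Mon (31d); Aug starts Thu (31d) ✓; Sep starts Sun (30d); Oct starts Tue (31d); Nov starts Fri (30d) ✓; Dec starts Sun (31d).
Five-Friday months: March, May, August, November → 4.

4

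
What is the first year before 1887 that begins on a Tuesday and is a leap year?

1884

Jan 1 advances by 2 weekdays after a leap year and by 1 after a common year.
1887: Jan 1 is Saturday.
1886: Friday
1885: Thursday
1884: Tuesday (leap)
1884 begins on a Tuesday and is a leap year.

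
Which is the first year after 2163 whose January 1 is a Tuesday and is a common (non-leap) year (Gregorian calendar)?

2165

Jan 1 advances by 2 weekdays after a leap year and by 1 after a common year.
2163: Jan 1 is Saturday.
2164: Sunday (leap)
2165: Tuesday
2165 begins on a Tuesday and is a common year.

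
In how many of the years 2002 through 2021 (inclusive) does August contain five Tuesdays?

August has 31 days; it has five Tuesdays when Tuesday falls among the first (month-length − 28) days — i.e. when August 1 is one of Tuesday/Monday/Sunday.
August 1 by year: 2002:Thu 2003:Fri 2004:Sun✓ 2005:Mon✓ 2006:Tue✓ 2007:Wed 2008:Fri 2009:Sat 2010:Sun✓ 2011:Mon✓ 2012:Wed 2013:Thu 2014:Fri 2015:Sat 2016:Mon✓ 2017:Tue✓ 2018:Wed 2019:Thu 2020:Sat 2021:Sun✓
Years with five Tuesdays: 2004, 2005, 2006, 2010, 2011, 2016, 2017, 2021 → 8.

8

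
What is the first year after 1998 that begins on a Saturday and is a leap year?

Jan 1 advances by 2 weekdays after a leap year and by 1 after a common year.
1998: Jan 1 is Thursday.
1999: Friday
2000: Saturday (leap)
2000 begins on a Saturday and is a leap year.

2000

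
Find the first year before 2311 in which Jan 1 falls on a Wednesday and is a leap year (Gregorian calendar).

Jan 1 advances by 2 weekdays after a leap year and by 1 after a common year.
2311: Jan 1 is Sunday.
2310: Saturday
2309: Friday
2308: Wednesday (leap)
2308 begins on a Wednesday and is a leap year.

2308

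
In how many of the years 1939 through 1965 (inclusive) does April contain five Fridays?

7

April has 30 days; it has five Fridays when Friday falls among the first (month-length − 28) days — i.e. when April 1 is one of Friday/Thursday.
April 1 by year: 1939:Sat 1940:Mon 1941:Tue 1942:Wed 1943:Thu✓ 1944:Sat 1945:Sun 1946:Mon 1947:Tue 1948:Thu✓ 1949:Fri✓ 1950:Sat 1951:Sun 1952:Tue 1953:Wed 1954:Thu✓ 1955:Fri✓ 1956:Sun 1957:Mon 1958:Tue 1959:Wed 1960:Fri✓ 1961:Sat 1962:Sun 1963:Mon 1964:Wed 1965:Thu✓
Years with five Fridays: 1943, 1948, 1949, 1954, 1955, 1960, 1965 → 7.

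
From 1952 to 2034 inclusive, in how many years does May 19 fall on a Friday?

Track May 19's weekday year by year (advancing +1, or +2 across a Feb 29):
  1952: Mon  1953: Tue (+1)  1954: Wed (+1)  1955: Thu (+1)  1956: Sat (+2)
  1957: Sun (+1)  1958: Mon (+1)  1959: Tue (+1)  1960: Thu (+2)  1961: Fri (+1) ✓
  1962: Sat (+1)  1963: Sun (+1)  1964: Tue (+2)  1965: Wed (+1)  … (55 more years) …
  2021: Wed (+1)  2022: Thu (+1)  2023: Fri (+1) ✓  2024: Sun (+2)  2025: Mon (+1)
  2026: Tue (+1)  2027: Wed (+1)  2028: Fri (+2) ✓  2029: Sat (+1)  2030: Sun (+1)
  2031: Mon (+1)  2032: Wed (+2)  2033: Thu (+1)  2034: Fri (+1) ✓
Friday years: 1961, 1967, 1972, 1978, 1989, 1995, 2000, 2006, 2017, 2023, 2028, 2034 — 12 in total.

12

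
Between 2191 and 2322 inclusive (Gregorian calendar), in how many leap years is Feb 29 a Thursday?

Leap years in 2191–2322: 31 of them.
Feb 29 weekday advances by 5 (mod 7) from one leap year to the next four years later (or differs when a century non-leap intervenes).
Leap-day weekdays: 2192:Wed 2196:Mon 2204:Wed 2208:Mon 2212:Sat 2216:Thu✓ 2220:Tue 2224:Sun 2228:Fri 2232:Wed 2236:Mon 2240:Sat 2244:Thu✓ …(5 more)… 2268:Sat 2272:Thu✓ 2276:Tue 2280:Sun 2284:Fri 2288:Wed 2292:Mon 2296:Sat 2304:Mon 2308:Sat 2312:Thu✓ 2316:Tue 2320:Sun
Thursday: 2216, 2244, 2272, 2312 → 4.

4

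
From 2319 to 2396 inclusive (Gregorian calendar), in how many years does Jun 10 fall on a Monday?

Track Jun 10's weekday year by year (advancing +1, or +2 across a Feb 29):
  2319: Tue  2320: Thu (+2)  2321: Fri (+1)  2322: Sat (+1)  2323: Sun (+1)
  2324: Tue (+2)  2325: Wed (+1)  2326: Thu (+1)  2327: Fri (+1)  2328: Sun (+2)
  2329: Mon (+1) ✓  2330: Tue (+1)  2331: Wed (+1)  2332: Fri (+2)  … (50 more years) …
  2383: Fri (+1)  2384: Sun (+2)  2385: Mon (+1) ✓  2386: Tue (+1)  2387: Wed (+1)
  2388: Fri (+2)  2389: Sat (+1)  2390: Sun (+1)  2391: Mon (+1) ✓  2392: Wed (+2)
  2393: Thu (+1)  2394: Fri (+1)  2395: Sat (+1)  2396: Mon (+2) ✓
Monday years: 2329, 2335, 2340, 2346, 2357, 2363, 2368, 2374, 2385, 2391, 2396 — 11 in total.

11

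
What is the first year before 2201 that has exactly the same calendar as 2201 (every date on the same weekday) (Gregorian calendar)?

2195

Two years share a calendar iff Jan 1 falls on the same weekday and both are leap or both are common. 2201: Jan 1 is Thursday, common year.
2200: Jan 1 Wednesday, common
2199: Jan 1 Tuesday, common
2198: Jan 1 Monday, common
2197: Jan 1 Sunday, common
2196: Jan 1 Friday, leap
2195: Jan 1 Thursday, common
2195 matches on both conditions.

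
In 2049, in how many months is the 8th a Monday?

3

Check the 8th of each month of 2049: Jan 8: Fri, Feb 8: Mon, Mar 8: Mon, Apr 8: Thu, May 8: Sat, Jun 8: Tue, Jul 8: Thu, Aug 8: Sun, Sep 8: Wed, Oct 8: Fri, Nov 8: Mon, Dec 8: Wed.
Monday occurs in February, March, November — 3 months.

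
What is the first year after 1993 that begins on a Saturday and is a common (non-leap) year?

Jan 1 advances by 2 weekdays after a leap year and by 1 after a common year.
1993: Jan 1 is Friday.
1994: Saturday
1994 begins on a Saturday and is a common year.

1994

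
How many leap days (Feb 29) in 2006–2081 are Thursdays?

Leap years in 2006–2081: 19 of them.
Feb 29 weekday advances by 5 (mod 7) from one leap year to the next four years later (or differs when a century non-leap intervenes).
Leap-day weekdays: 2008:Fri 2012:Wed 2016:Mon 2020:Sat 2024:Thu✓ 2028:Tue 2032:Sun 2036:Fri 2040:Wed 2044:Mon 2048:Sat 2052:Thu✓ 2056:Tue 2060:Sun 2064:Fri 2068:Wed 2072:Mon 2076:Sat 2080:Thu✓
Thursday: 2024, 2052, 2080 → 3.

3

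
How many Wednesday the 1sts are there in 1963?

1

Check the 1st of each month of 1963: Jan 1: Tue, Feb 1: Fri, Mar 1: Fri, Apr 1: Mon, May 1: Wed, Jun 1: Sat, Jul 1: Mon, Aug 1: Thu, Sep 1: Sun, Oct 1: Tue, Nov 1: Fri, Dec 1: Sun.
Wednesday occurs in May — 1 month.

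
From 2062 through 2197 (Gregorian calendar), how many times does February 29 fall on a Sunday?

Leap years in 2062–2197: 33 of them.
Feb 29 weekday advances by 5 (mod 7) from one leap year to the next four years later (or differs when a century non-leap intervenes).
Leap-day weekdays: 2064:Fri 2068:Wed 2072:Mon 2076:Sat 2080:Thu 2084:Tue 2088:Sun✓ 2092:Fri 2096:Wed 2104:Fri 2108:Wed 2112:Mon 2116:Sat …(7 more)… 2148:Thu 2152:Tue 2156:Sun✓ 2160:Fri 2164:Wed 2168:Mon 2172:Sat 2176:Thu 2180:Tue 2184:Sun✓ 2188:Fri 2192:Wed 2196:Mon
Sunday: 2088, 2128, 2156, 2184 → 4.

4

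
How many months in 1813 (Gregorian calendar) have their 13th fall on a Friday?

Check the 13th of each month of 1813: Jan 13: Wed, Feb 13: Sat, Mar 13: Sat, Apr 13: Tue, May 13: Thu, Jun 13: Sun, Jul 13: Tue, Aug 13: Fri, Sep 13: Mon, Oct 13: Wed, Nov 13: Sat, Dec 13: Mon.
Friday occurs in August — 1 month.

1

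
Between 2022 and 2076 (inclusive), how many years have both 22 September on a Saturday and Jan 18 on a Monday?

0

Check each year's weekday for 22 September and Jan 18:
  2022: Thu/Tue  2023: Fri/Wed  2024: Sun/Thu  2025: Mon/Sat  2026: Tue/Sun  2027: Wed/Mon  2028: Fri/Tue  2029: Sat/Thu  2030: Sun/Fri  2031: Mon/Sat  2032: Wed/Sun  2033: Thu/Tue  2034: Fri/Wed  2035: Sat/Thu  …(27 more)…  2063: Sat/Thu  2064: Mon/Fri  2065: Tue/Sun  2066: Wed/Mon  2067: Thu/Tue  2068: Sat/Wed  2069: Sun/Fri  2070: Mon/Sat  2071: Tue/Sun  2072: Thu/Mon  2073: Fri/Wed  2074: Sat/Thu  2075: Sun/Fri  2076: Tue/Sat
Both conditions hold in: no year — 0.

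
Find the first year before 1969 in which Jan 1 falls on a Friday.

Jan 1 advances by 2 weekdays after a leap year and by 1 after a common year.
1969: Jan 1 is Wednesday.
1968: Monday (leap)
1967: Sunday
1966: Saturday
1965: Friday
1965 begins on a Friday

1965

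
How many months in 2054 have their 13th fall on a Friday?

3

Check the 13th of each month of 2054: Jan 13: Tue, Feb 13: Fri, Mar 13: Fri, Apr 13: Mon, May 13: Wed, Jun 13: Sat, Jul 13: Mon, Aug 13: Thu, Sep 13: Sun, Oct 13: Tue, Nov 13: Fri, Dec 13: Sun.
Friday occurs in February, March, November — 3 months.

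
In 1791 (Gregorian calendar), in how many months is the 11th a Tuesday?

Check the 11th of each month of 1791: Jan 11: Tue, Feb 11: Fri, Mar 11: Fri, Apr 11: Mon, May 11: Wed, Jun 11: Sat, Jul 11: Mon, Aug 11: Thu, Sep 11: Sun, Oct 11: Tue, Nov 11: Fri, Dec 11: Sun.
Tuesday occurs in January, October — 2 months.

2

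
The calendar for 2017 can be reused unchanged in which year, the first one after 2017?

Two years share a calendar iff Jan 1 falls on the same weekday and both are leap or both are common. 2017: Jan 1 is Sunday, common year.
2018: Jan 1 Monday, common
2019: Jan 1 Tuesday, common
2020: Jan 1 Wednesday, leap
2021: Jan 1 Friday, common
2022: Jan 1 Saturday, common
2023: Jan 1 Sunday, common
2023 matches on both conditions.

2023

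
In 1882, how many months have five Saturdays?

4

A month of length L has five Saturdays iff its first Saturday is on day ≤ L−28 (so day 1–3 in a 31-day month, 1–2 in a 30-day month, day 1 in a leap February).
Checking each month of 1882: Jan starts Sun (31d); Feb starts Wed (28d); Mar starts Wed (31d); Apr starts Sat (30d) ✓; May starts Mon (31d); Jun starts Thu (30d); Jul starts Sat (31d) ✓; Aug starts Tue (31d); Sep starts Fri (30d) ✓; Oct starts Sun (31d); Nov starts Wed (30d); Dec starts Fri (31d) ✓.
Five-Saturday months: April, July, September, December → 4.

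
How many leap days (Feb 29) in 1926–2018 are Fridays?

3

Leap years in 1926–2018: 23 of them.
Feb 29 weekday advances by 5 (mod 7) from one leap year to the next four years later (or differs when a century non-leap intervenes).
Leap-day weekdays: 1928:Wed 1932:Mon 1936:Sat 1940:Thu 1944:Tue 1948:Sun 1952:Fri✓ 1956:Wed 1960:Mon 1964:Sat 1968:Thu 1972:Tue 1976:Sun 1980:Fri✓ 1984:Wed 1988:Mon 1992:Sat 1996:Thu 2000:Tue 2004:Sun 2008:Fri✓ 2012:Wed 2016:Mon
Friday: 1952, 1980, 2008 → 3.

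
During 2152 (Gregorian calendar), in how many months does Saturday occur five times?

A month of length L has five Saturdays iff its first Saturday is on day ≤ L−28 (so day 1–3 in a 31-day month, 1–2 in a 30-day month, day 1 in a leap February).
Checking each month of 2152: Jan starts Sat (31d) ✓; Feb starts Tue (29d); Mar starts Wed (31d); Apr starts Sat (30d) ✓; May starts Mon (31d); Jun starts Thu (30d); Jul starts Sat (31d) ✓; Aug starts Tue (31d); Sep starts Fri (30d) ✓; Oct starts Sun (31d); Nov starts Wed (30d); Dec starts Fri (31d) ✓.
Five-Saturday months: January, April, July, September, December → 5.

5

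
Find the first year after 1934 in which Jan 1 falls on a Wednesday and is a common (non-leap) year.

1941

Jan 1 advances by 2 weekdays after a leap year and by 1 after a common year.
1934: Jan 1 is Monday.
1935: Tuesday
1936: Wednesday (leap)
1937: Friday
1938: Saturday
1939: Sunday
1940: Monday (leap)
1941: Wednesday
1941 begins on a Wednesday and is a common year.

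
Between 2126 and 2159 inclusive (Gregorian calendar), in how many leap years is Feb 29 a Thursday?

1

Leap years in 2126–2159: 8 of them.
Feb 29 weekday advances by 5 (mod 7) from one leap year to the next four years later (or differs when a century non-leap intervenes).
Leap-day weekdays: 2128:Sun 2132:Fri 2136:Wed 2140:Mon 2144:Sat 2148:Thu✓ 2152:Tue 2156:Sun
Thursday: 2148 → 1.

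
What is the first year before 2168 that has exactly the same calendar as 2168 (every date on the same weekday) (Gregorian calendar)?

2140

Two years share a calendar iff Jan 1 falls on the same weekday and both are leap or both are common. 2168: Jan 1 is Friday, leap year.
2167: Jan 1 Thursday, common
2166: Jan 1 Wednesday, common
2165: Jan 1 Tuesday, common
2164: Jan 1 Sunday, leap
2163: Jan 1 Saturday, common
2162: Jan 1 Friday, common
2161: Jan 1 Thursday, common
2160: Jan 1 Tuesday, leap
2159: Jan 1 Monday, common
2158: Jan 1 Sunday, common
2157: Jan 1 Saturday, common
2156: Jan 1 Thursday, leap
2155: Jan 1 Wednesday, common
2154: Jan 1 Tuesday, common
2153: Jan 1 Monday, common
2152: Jan 1 Saturday, leap
2151: Jan 1 Friday, common
2150: Jan 1 Thursday, common
2149: Jan 1 Wednesday, common
2148: Jan 1 Monday, leap
2147: Jan 1 Sunday, common
2146: Jan 1 Saturday, common
2145: Jan 1 Friday, common
2144: Jan 1 Wednesday, leap
2143: Jan 1 Tuesday, common
2142: Jan 1 Monday, common
2141: Jan 1 Sunday, common
2140: Jan 1 Friday, leap
2140 matches on both conditions.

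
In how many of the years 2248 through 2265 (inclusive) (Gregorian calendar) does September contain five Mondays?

5

September has 30 days; it has five Mondays when Monday falls among the first (month-length − 28) days — i.e. when September 1 is one of Monday/Sunday.
September 1 by year: 2248:Fri 2249:Sat 2250:Sun✓ 2251:Mon✓ 2252:Wed 2253:Thu 2254:Fri 2255:Sat 2256:Mon✓ 2257:Tue 2258:Wed 2259:Thu 2260:Sat 2261:Sun✓ 2262:Mon✓ 2263:Tue 2264:Thu 2265:Fri
Years with five Mondays: 2250, 2251, 2256, 2261, 2262 → 5.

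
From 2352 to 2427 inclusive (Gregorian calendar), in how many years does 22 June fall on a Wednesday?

Track 22 June's weekday year by year (advancing +1, or +2 across a Feb 29):
  2352: Sun  2353: Mon (+1)  2354: Tue (+1)  2355: Wed (+1) ✓  2356: Fri (+2)
  2357: Sat (+1)  2358: Sun (+1)  2359: Mon (+1)  2360: Wed (+2) ✓  2361: Thu (+1)
  2362: Fri (+1)  2363: Sat (+1)  2364: Mon (+2)  2365: Tue (+1)  … (48 more years) …
  2414: Sun (+1)  2415: Mon (+1)  2416: Wed (+2) ✓  2417: Thu (+1)  2418: Fri (+1)
  2419: Sat (+1)  2420: Mon (+2)  2421: Tue (+1)  2422: Wed (+1) ✓  2423: Thu (+1)
  2424: Sat (+2)  2425: Sun (+1)  2426: Mon (+1)  2427: Tue (+1)
Wednesday years: 2355, 2360, 2366, 2377, 2383, 2388, 2394, 2405, 2411, 2416, 2422 — 11 in total.

11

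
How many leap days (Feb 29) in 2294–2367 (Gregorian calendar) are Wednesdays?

2

Leap years in 2294–2367: 17 of them.
Feb 29 weekday advances by 5 (mod 7) from one leap year to the next four years later (or differs when a century non-leap intervenes).
Leap-day weekdays: 2296:Sat 2304:Mon 2308:Sat 2312:Thu 2316:Tue 2320:Sun 2324:Fri 2328:Wed✓ 2332:Mon 2336:Sat 2340:Thu 2344:Tue 2348:Sun 2352:Fri 2356:Wed✓ 2360:Mon 2364:Sat
Wednesday: 2328, 2356 → 2.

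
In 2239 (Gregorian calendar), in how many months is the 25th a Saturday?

Check the 25th of each month of 2239: Jan 25: Fri, Feb 25: Mon, Mar 25: Mon, Apr 25: Thu, May 25: Sat, Jun 25: Tue, Jul 25: Thu, Aug 25: Sun, Sep 25: Wed, Oct 25: Fri, Nov 25: Mon, Dec 25: Wed.
Saturday occurs in May — 1 month.

1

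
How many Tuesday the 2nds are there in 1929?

2

Check the 2nd of each month of 1929: Jan 2: Wed, Feb 2: Sat, Mar 2: Sat, Apr 2: Tue, May 2: Thu, Jun 2: Sun, Jul 2: Tue, Aug 2: Fri, Sep 2: Mon, Oct 2: Wed, Nov 2: Sat, Dec 2: Mon.
Tuesday occurs in April, July — 2 months.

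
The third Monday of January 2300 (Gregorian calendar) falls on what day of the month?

January 1, 2300 is a Monday, so the first Monday is the 1st.
The third Monday is 1 + 14 = 15.

15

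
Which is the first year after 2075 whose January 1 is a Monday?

2080

Jan 1 advances by 2 weekdays after a leap year and by 1 after a common year.
2075: Jan 1 is Tuesday.
2076: Wednesday (leap)
2077: Friday
2078: Saturday
2079: Sunday
2080: Monday (leap)
2080 begins on a Monday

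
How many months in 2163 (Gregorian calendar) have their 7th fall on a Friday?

Check the 7th of each month of 2163: Jan 7: Fri, Feb 7: Mon, Mar 7: Mon, Apr 7: Thu, May 7: Sat, Jun 7: Tue, Jul 7: Thu, Aug 7: Sun, Sep 7: Wed, Oct 7: Fri, Nov 7: Mon, Dec 7: Wed.
Friday occurs in January, October — 2 months.

2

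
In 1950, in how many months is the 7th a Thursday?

Check the 7th of each month of 1950: Jan 7: Sat, Feb 7: Tue, Mar 7: Tue, Apr 7: Fri, May 7: Sun, Jun 7: Wed, Jul 7: Fri, Aug 7: Mon, Sep 7: Thu, Oct 7: Sat, Nov 7: Tue, Dec 7: Thu.
Thursday occurs in September, December — 2 months.

2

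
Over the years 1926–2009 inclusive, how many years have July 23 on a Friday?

12

Track July 23's weekday year by year (advancing +1, or +2 across a Feb 29):
  1926: Fri ✓  1927: Sat (+1)  1928: Mon (+2)  1929: Tue (+1)  1930: Wed (+1)
  1931: Thu (+1)  1932: Sat (+2)  1933: Sun (+1)  1934: Mon (+1)  1935: Tue (+1)
  1936: Thu (+2)  1937: Fri (+1) ✓  1938: Sat (+1)  1939: Sun (+1)  … (56 more years) …
  1996: Tue (+2)  1997: Wed (+1)  1998: Thu (+1)  1999: Fri (+1) ✓  2000: Sun (+2)
  2001: Mon (+1)  2002: Tue (+1)  2003: Wed (+1)  2004: Fri (+2) ✓  2005: Sat (+1)
  2006: Sun (+1)  2007: Mon (+1)  2008: Wed (+2)  2009: Thu (+1)
Friday years: 1926, 1937, 1943, 1948, 1954, 1965, 1971, 1976, 1982, 1993, 1999, 2004 — 12 in total.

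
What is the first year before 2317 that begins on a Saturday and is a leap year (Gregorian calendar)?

2316

Jan 1 advances by 2 weekdays after a leap year and by 1 after a common year.
2317: Jan 1 is Monday.
2316: Saturday (leap)
2316 begins on a Saturday and is a leap year.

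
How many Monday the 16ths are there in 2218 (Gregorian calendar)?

Check the 16th of each month of 2218: Jan 16: Fri, Feb 16: Mon, Mar 16: Mon, Apr 16: Thu, May 16: Sat, Jun 16: Tue, Jul 16: Thu, Aug 16: Sun, Sep 16: Wed, Oct 16: Fri, Nov 16: Mon, Dec 16: Wed.
Monday occurs in February, March, November — 3 months.

3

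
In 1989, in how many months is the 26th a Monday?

Check the 26th of each month of 1989: Jan 26: Thu, Feb 26: Sun, Mar 26: Sun, Apr 26: Wed, May 26: Fri, Jun 26: Mon, Jul 26: Wed, Aug 26: Sat, Sep 26: Tue, Oct 26: Thu, Nov 26: Sun, Dec 26: Tue.
Monday occurs in June — 1 month.

1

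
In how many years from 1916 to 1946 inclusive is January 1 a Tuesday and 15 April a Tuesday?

Check each year's weekday for January 1 and 15 April:
  1916: Sat/Sat  1917: Mon/Sun  1918: Tue/Mon  1919: Wed/Tue  1920: Thu/Thu  1921: Sat/Fri  1922: Sun/Sat  1923: Mon/Sun  1924: Tue/Tue ✓  1925: Thu/Wed  1926: Fri/Thu  1927: Sat/Fri  1928: Sun/Sun  1929: Tue/Mon  …(3 more)…  1933: Sun/Sat  1934: Mon/Sun  1935: Tue/Mon  1936: Wed/Wed  1937: Fri/Thu  1938: Sat/Fri  1939: Sun/Sat  1940: Mon/Mon  1941: Wed/Tue  1942: Thu/Wed  1943: Fri/Thu  1944: Sat/Sat  1945: Mon/Sun  1946: Tue/Mon
Both conditions hold in: 1924 — 1.

1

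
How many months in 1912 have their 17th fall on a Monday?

1

Check the 17th of each month of 1912: Jan 17: Wed, Feb 17: Sat, Mar 17: Sun, Apr 17: Wed, May 17: Fri, Jun 17: Mon, Jul 17: Wed, Aug 17: Sat, Sep 17: Tue, Oct 17: Thu, Nov 17: Sun, Dec 17: Tue.
Monday occurs in June — 1 month.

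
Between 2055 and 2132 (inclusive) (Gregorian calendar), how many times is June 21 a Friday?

Track June 21's weekday year by year (advancing +1, or +2 across a Feb 29):
  2055: Mon  2056: Wed (+2)  2057: Thu (+1)  2058: Fri (+1) ✓  2059: Sat (+1)
  2060: Mon (+2)  2061: Tue (+1)  2062: Wed (+1)  2063: Thu (+1)  2064: Sat (+2)
  2065: Sun (+1)  2066: Mon (+1)  2067: Tue (+1)  2068: Thu (+2)  … (50 more years) …
  2119: Wed (+1)  2120: Fri (+2) ✓  2121: Sat (+1)  2122: Sun (+1)  2123: Mon (+1)
  2124: Wed (+2)  2125: Thu (+1)  2126: Fri (+1) ✓  2127: Sat (+1)  2128: Mon (+2)
  2129: Tue (+1)  2130: Wed (+1)  2131: Thu (+1)  2132: Sat (+2)
Friday years: 2058, 2069, 2075, 2080, 2086, 2097, 2109, 2115, 2120, 2126 — 10 in total.

10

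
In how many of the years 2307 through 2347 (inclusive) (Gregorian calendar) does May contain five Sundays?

17

May has 31 days; it has five Sundays when Sunday falls among the first (month-length − 28) days — i.e. when May 1 is one of Sunday/Saturday/Friday.
May 1 by year: 2307:Wed 2308:Fri✓ 2309:Sat✓ 2310:Sun✓ 2311:Mon 2312:Wed 2313:Thu 2314:Fri✓ 2315:Sat✓ 2316:Mon 2317:Tue 2318:Wed 2319:Thu 2320:Sat✓ 2321:Sun✓ …(11 more)… 2333:Mon 2334:Tue 2335:Wed 2336:Fri✓ 2337:Sat✓ 2338:Sun✓ 2339:Mon 2340:Wed 2341:Thu 2342:Fri✓ 2343:Sat✓ 2344:Mon 2345:Tue 2346:Wed 2347:Thu
Years with five Sundays: 2308, 2309, 2310, 2314, 2315, 2320, 2321, 2325, 2326, 2327, 2331, 2332, 2336, 2337, 2338, 2342, 2343 → 17.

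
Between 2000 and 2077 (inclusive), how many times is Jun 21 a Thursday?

Track Jun 21's weekday year by year (advancing +1, or +2 across a Feb 29):
  2000: Wed  2001: Thu (+1) ✓  2002: Fri (+1)  2003: Sat (+1)  2004: Mon (+2)
  2005: Tue (+1)  2006: Wed (+1)  2007: Thu (+1) ✓  2008: Sat (+2)  2009: Sun (+1)
  2010: Mon (+1)  2011: Tue (+1)  2012: Thu (+2) ✓  2013: Fri (+1)  … (50 more years) …
  2064: Sat (+2)  2065: Sun (+1)  2066: Mon (+1)  2067: Tue (+1)  2068: Thu (+2) ✓
  2069: Fri (+1)  2070: Sat (+1)  2071: Sun (+1)  2072: Tue (+2)  2073: Wed (+1)
  2074: Thu (+1) ✓  2075: Fri (+1)  2076: Sun (+2)  2077: Mon (+1)
Thursday years: 2001, 2007, 2012, 2018, 2029, 2035, 2040, 2046, 2057, 2063, 2068, 2074 — 12 in total.

12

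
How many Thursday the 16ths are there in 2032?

Check the 16th of each month of 2032: Jan 16: Fri, Feb 16: Mon, Mar 16: Tue, Apr 16: Fri, May 16: Sun, Jun 16: Wed, Jul 16: Fri, Aug 16: Mon, Sep 16: Thu, Oct 16: Sat, Nov 16: Tue, Dec 16: Thu.
Thursday occurs in September, December — 2 months.

2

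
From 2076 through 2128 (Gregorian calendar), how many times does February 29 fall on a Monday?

1

Leap years in 2076–2128: 13 of them.
Feb 29 weekday advances by 5 (mod 7) from one leap year to the next four years later (or differs when a century non-leap intervenes).
Leap-day weekdays: 2076:Sat 2080:Thu 2084:Tue 2088:Sun 2092:Fri 2096:Wed 2104:Fri 2108:Wed 2112:Mon✓ 2116:Sat 2120:Thu 2124:Tue 2128:Sun
Monday: 2112 → 1.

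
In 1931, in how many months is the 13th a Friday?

3

Check the 13th of each month of 1931: Jan 13: Tue, Feb 13: Fri, Mar 13: Fri, Apr 13: Mon, May 13: Wed, Jun 13: Sat, Jul 13: Mon, Aug 13: Thu, Sep 13: Sun, Oct 13: Tue, Nov 13: Fri, Dec 13: Sun.
Friday occurs in February, March, November — 3 months.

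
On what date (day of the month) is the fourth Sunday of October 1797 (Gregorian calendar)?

October 1, 1797 is a Sunday, so the first Sunday is the 1st.
The fourth Sunday is 1 + 21 = 22.

22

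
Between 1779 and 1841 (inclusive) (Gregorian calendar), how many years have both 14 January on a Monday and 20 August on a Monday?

Check each year's weekday for 14 January and 20 August:
  1779: Thu/Fri  1780: Fri/Sun  1781: Sun/Mon  1782: Mon/Tue  1783: Tue/Wed  1784: Wed/Fri  1785: Fri/Sat  1786: Sat/Sun  1787: Sun/Mon  1788: Mon/Wed  1789: Wed/Thu  1790: Thu/Fri  1791: Fri/Sat  1792: Sat/Mon  …(35 more)…  1828: Mon/Wed  1829: Wed/Thu  1830: Thu/Fri  1831: Fri/Sat  1832: Sat/Mon  1833: Mon/Tue  1834: Tue/Wed  1835: Wed/Thu  1836: Thu/Sat  1837: Sat/Sun  1838: Sun/Mon  1839: Mon/Tue  1840: Tue/Thu  1841: Thu/Fri
Both conditions hold in: no year — 0.

0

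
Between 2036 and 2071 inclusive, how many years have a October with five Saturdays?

16

October has 31 days; it has five Saturdays when Saturday falls among the first (month-length − 28) days — i.e. when October 1 is one of Saturday/Friday/Thursday.
October 1 by year: 2036:Wed 2037:Thu✓ 2038:Fri✓ 2039:Sat✓ 2040:Mon 2041:Tue 2042:Wed 2043:Thu✓ 2044:Sat✓ 2045:Sun 2046:Mon 2047:Tue 2048:Thu✓ 2049:Fri✓ 2050:Sat✓ …(6 more)… 2057:Mon 2058:Tue 2059:Wed 2060:Fri✓ 2061:Sat✓ 2062:Sun 2063:Mon 2064:Wed 2065:Thu✓ 2066:Fri✓ 2067:Sat✓ 2068:Mon 2069:Tue 2070:Wed 2071:Thu✓
Years with five Saturdays: 2037, 2038, 2039, 2043, 2044, 2048, 2049, 2050, 2054, 2055, 2060, 2061, 2065, 2066, 2067, 2071 → 16.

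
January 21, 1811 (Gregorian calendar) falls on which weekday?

January 1, 1811 is a Tuesday.
January 21 is day 21 of the year, i.e. 20 days after Jan 1.
20 mod 7 = 6, so advance 6 weekdays from Tuesday: Monday.

Monday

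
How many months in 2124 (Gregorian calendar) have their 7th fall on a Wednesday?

1

Check the 7th of each month of 2124: Jan 7: Fri, Feb 7: Mon, Mar 7: Tue, Apr 7: Fri, May 7: Sun, Jun 7: Wed, Jul 7: Fri, Aug 7: Mon, Sep 7: Thu, Oct 7: Sat, Nov 7: Tue, Dec 7: Thu.
Wednesday occurs in June — 1 month.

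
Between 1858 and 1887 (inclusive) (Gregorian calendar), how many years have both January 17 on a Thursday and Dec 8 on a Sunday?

3

Check each year's weekday for January 17 and Dec 8:
  1858: Sun/Wed  1859: Mon/Thu  1860: Tue/Sat  1861: Thu/Sun ✓  1862: Fri/Mon  1863: Sat/Tue  1864: Sun/Thu  1865: Tue/Fri  1866: Wed/Sat  1867: Thu/Sun ✓  1868: Fri/Tue  1869: Sun/Wed  1870: Mon/Thu  1871: Tue/Fri  1872: Wed/Sun  1873: Fri/Mon  1874: Sat/Tue  1875: Sun/Wed  1876: Mon/Fri  1877: Wed/Sat  1878: Thu/Sun ✓  1879: Fri/Mon  1880: Sat/Wed  1881: Mon/Thu  1882: Tue/Fri  1883: Wed/Sat  1884: Thu/Mon  1885: Sat/Tue  1886: Sun/Wed  1887: Mon/Thu
Both conditions hold in: 1861, 1867, 1878 — 3.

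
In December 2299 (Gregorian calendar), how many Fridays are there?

December 2299 has 31 days and begins on Friday.
The first Friday is December 1.
Fridays fall on 1, 8, 15, 22, 29 — that's 5.

5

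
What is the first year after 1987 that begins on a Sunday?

Jan 1 advances by 2 weekdays after a leap year and by 1 after a common year.
1987: Jan 1 is Thursday.
1988: Friday (leap)
1989: Sunday
1989 begins on a Sunday

1989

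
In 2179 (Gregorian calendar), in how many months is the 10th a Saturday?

2

Check the 10th of each month of 2179: Jan 10: Sun, Feb 10: Wed, Mar 10: Wed, Apr 10: Sat, May 10: Mon, Jun 10: Thu, Jul 10: Sat, Aug 10: Tue, Sep 10: Fri, Oct 10: Sun, Nov 10: Wed, Dec 10: Fri.
Saturday occurs in April, July — 2 months.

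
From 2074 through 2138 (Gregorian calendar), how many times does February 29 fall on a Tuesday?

Leap years in 2074–2138: 15 of them.
Feb 29 weekday advances by 5 (mod 7) from one leap year to the next four years later (or differs when a century non-leap intervenes).
Leap-day weekdays: 2076:Sat 2080:Thu 2084:Tue✓ 2088:Sun 2092:Fri 2096:Wed 2104:Fri 2108:Wed 2112:Mon 2116:Sat 2120:Thu 2124:Tue✓ 2128:Sun 2132:Fri 2136:Wed
Tuesday: 2084, 2124 → 2.

2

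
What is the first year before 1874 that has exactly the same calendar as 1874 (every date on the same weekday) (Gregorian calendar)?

Two years share a calendar iff Jan 1 falls on the same weekday and both are leap or both are common. 1874: Jan 1 is Thursday, common year.
1873: Jan 1 Wednesday, common
1872: Jan 1 Monday, leap
1871: Jan 1 Sunday, common
1870: Jan 1 Saturday, common
1869: Jan 1 Friday, common
1868: Jan 1 Wednesday, leap
1867: Jan 1 Tuesday, common
1866: Jan 1 Monday, common
1865: Jan 1 Sunday, common
1864: Jan 1 Friday, leap
1863: Jan 1 Thursday, common
1863 matches on both conditions.

1863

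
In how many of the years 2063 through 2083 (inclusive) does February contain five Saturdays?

February has 28 days (29 in leap years); it has five Saturdays when Saturday falls among the first (month-length − 28) days — i.e. when February 1 is Saturday in a leap year (never in a common year).
February 1 by year: 2063:Thu 2064:Fri 2065:Sun 2066:Mon 2067:Tue 2068:Wed 2069:Fri 2070:Sat 2071:Sun 2072:Mon 2073:Wed 2074:Thu 2075:Fri 2076:Sat✓ 2077:Mon 2078:Tue 2079:Wed 2080:Thu 2081:Sat 2082:Sun 2083:Mon
Years with five Saturdays: 2076 → 1.

1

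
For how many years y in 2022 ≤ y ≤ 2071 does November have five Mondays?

14

November has 30 days; it has five Mondays when Monday falls among the first (month-length − 28) days — i.e. when November 1 is one of Monday/Sunday.
November 1 by year: 2022:Tue 2023:Wed 2024:Fri 2025:Sat 2026:Sun✓ 2027:Mon✓ 2028:Wed 2029:Thu 2030:Fri 2031:Sat 2032:Mon✓ 2033:Tue 2034:Wed 2035:Thu 2036:Sat …(20 more)… 2057:Thu 2058:Fri 2059:Sat 2060:Mon✓ 2061:Tue 2062:Wed 2063:Thu 2064:Sat 2065:Sun✓ 2066:Mon✓ 2067:Tue 2068:Thu 2069:Fri 2070:Sat 2071:Sun✓
Years with five Mondays: 2026, 2027, 2032, 2037, 2038, 2043, 2048, 2049, 2054, 2055, 2060, 2065, 2066, 2071 → 14.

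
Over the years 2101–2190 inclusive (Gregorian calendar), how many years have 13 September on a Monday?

13

Track 13 September's weekday year by year (advancing +1, or +2 across a Feb 29):
  2101: Tue  2102: Wed (+1)  2103: Thu (+1)  2104: Sat (+2)  2105: Sun (+1)
  2106: Mon (+1) ✓  2107: Tue (+1)  2108: Thu (+2)  2109: Fri (+1)  2110: Sat (+1)
  2111: Sun (+1)  2112: Tue (+2)  2113: Wed (+1)  2114: Thu (+1)  … (62 more years) …
  2177: Sat (+1)  2178: Sun (+1)  2179: Mon (+1) ✓  2180: Wed (+2)  2181: Thu (+1)
  2182: Fri (+1)  2183: Sat (+1)  2184: Mon (+2) ✓  2185: Tue (+1)  2186: Wed (+1)
  2187: Thu (+1)  2188: Sat (+2)  2189: Sun (+1)  2190: Mon (+1) ✓
Monday years: 2106, 2117, 2123, 2128, 2134, 2145, 2151, 2156, 2162, 2173, 2179, 2184, 2190 — 13 in total.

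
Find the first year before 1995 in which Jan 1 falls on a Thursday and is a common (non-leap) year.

Jan 1 advances by 2 weekdays after a leap year and by 1 after a common year.
1995: Jan 1 is Sunday.
1994: Saturday
1993: Friday
1992: Wednesday (leap)
1991: Tuesday
1990: Monday
1989: Sunday
1988: Friday (leap)
1987: Thursday
1987 begins on a Thursday and is a common year.

1987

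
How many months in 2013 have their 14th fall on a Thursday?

Check the 14th of each month of 2013: Jan 14: Mon, Feb 14: Thu, Mar 14: Thu, Apr 14: Sun, May 14: Tue, Jun 14: Fri, Jul 14: Sun, Aug 14: Wed, Sep 14: Sat, Oct 14: Mon, Nov 14: Thu, Dec 14: Sat.
Thursday occurs in February, March, November — 3 months.

3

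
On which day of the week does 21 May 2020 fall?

January 1, 2020 is a Wednesday.
May 21 is day 142 of the year, i.e. 141 days after Jan 1.
141 mod 7 = 1, so advance 1 weekday from Wednesday: Thursday.

Thursday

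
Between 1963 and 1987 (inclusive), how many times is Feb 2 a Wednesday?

Track Feb 2's weekday year by year (advancing +1, or +2 across a Feb 29):
  1963: Sat  1964: Sun (+1)  1965: Tue (+2)  1966: Wed (+1) ✓  1967: Thu (+1)
  1968: Fri (+1)  1969: Sun (+2)  1970: Mon (+1)  1971: Tue (+1)  1972: Wed (+1) ✓
  1973: Fri (+2)  1974: Sat (+1)  1975: Sun (+1)  1976: Mon (+1)  1977: Wed (+2) ✓
  1978: Thu (+1)  1979: Fri (+1)  1980: Sat (+1)  1981: Mon (+2)  1982: Tue (+1)
  1983: Wed (+1) ✓  1984: Thu (+1)  1985: Sat (+2)  1986: Sun (+1)  1987: Mon (+1)
Wednesday years: 1966, 1972, 1977, 1983 — 4 in total.

4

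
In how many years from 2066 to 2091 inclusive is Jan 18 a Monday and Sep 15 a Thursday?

Check each year's weekday for Jan 18 and Sep 15:
  2066: Mon/Wed  2067: Tue/Thu  2068: Wed/Sat  2069: Fri/Sun  2070: Sat/Mon  2071: Sun/Tue  2072: Mon/Thu ✓  2073: Wed/Fri  2074: Thu/Sat  2075: Fri/Sun  2076: Sat/Tue  2077: Mon/Wed  2078: Tue/Thu  2079: Wed/Fri  2080: Thu/Sun  2081: Sat/Mon  2082: Sun/Tue  2083: Mon/Wed  2084: Tue/Fri  2085: Thu/Sat  2086: Fri/Sun  2087: Sat/Mon  2088: Sun/Wed  2089: Tue/Thu  2090: Wed/Fri  2091: Thu/Sat
Both conditions hold in: 2072 — 1.

1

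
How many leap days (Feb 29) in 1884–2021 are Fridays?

Leap years in 1884–2021: 34 of them.
Feb 29 weekday advances by 5 (mod 7) from one leap year to the next four years later (or differs when a century non-leap intervenes).
Leap-day weekdays: 1884:Fri✓ 1888:Wed 1892:Mon 1896:Sat 1904:Mon 1908:Sat 1912:Thu 1916:Tue 1920:Sun 1924:Fri✓ 1928:Wed 1932:Mon 1936:Sat …(8 more)… 1972:Tue 1976:Sun 1980:Fri✓ 1984:Wed 1988:Mon 1992:Sat 1996:Thu 2000:Tue 2004:Sun 2008:Fri✓ 2012:Wed 2016:Mon 2020:Sat
Friday: 1884, 1924, 1952, 1980, 2008 → 5.

5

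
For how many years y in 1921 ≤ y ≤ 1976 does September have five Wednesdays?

16

September has 30 days; it has five Wednesdays when Wednesday falls among the first (month-length − 28) days — i.e. when September 1 is one of Wednesday/Tuesday.
September 1 by year: 1921:Thu 1922:Fri 1923:Sat 1924:Mon 1925:Tue✓ 1926:Wed✓ 1927:Thu 1928:Sat 1929:Sun 1930:Mon 1931:Tue✓ 1932:Thu 1933:Fri 1934:Sat 1935:Sun …(26 more)… 1962:Sat 1963:Sun 1964:Tue✓ 1965:Wed✓ 1966:Thu 1967:Fri 1968:Sun 1969:Mon 1970:Tue✓ 1971:Wed✓ 1972:Fri 1973:Sat 1974:Sun 1975:Mon 1976:Wed✓
Years with five Wednesdays: 1925, 1926, 1931, 1936, 1937, 1942, 1943, 1948, 1953, 1954, 1959, 1964, 1965, 1970, 1971, 1976 → 16.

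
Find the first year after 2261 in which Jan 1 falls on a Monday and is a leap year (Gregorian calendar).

Jan 1 advances by 2 weekdays after a leap year and by 1 after a common year.
2261: Jan 1 is Tuesday.
2262: Wednesday
2263: Thursday
2264: Friday (leap)
2265: Sunday
2266: Monday
2267: Tuesday
2268: Wednesday (leap)
2269: Friday
2270: Saturday
2271: Sunday
2272: Monday (leap)
2272 begins on a Monday and is a leap year.

2272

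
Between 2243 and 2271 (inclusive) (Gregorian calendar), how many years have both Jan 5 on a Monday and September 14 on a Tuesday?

Check each year's weekday for Jan 5 and September 14:
  2243: Thu/Thu  2244: Fri/Sat  2245: Sun/Sun  2246: Mon/Mon  2247: Tue/Tue  2248: Wed/Thu  2249: Fri/Fri  2250: Sat/Sat  2251: Sun/Sun  2252: Mon/Tue ✓  2253: Wed/Wed  2254: Thu/Thu  2255: Fri/Fri  2256: Sat/Sun  2257: Mon/Mon  2258: Tue/Tue  2259: Wed/Wed  2260: Thu/Fri  2261: Sat/Sat  2262: Sun/Sun  2263: Mon/Mon  2264: Tue/Wed  2265: Thu/Thu  2266: Fri/Fri  2267: Sat/Sat  2268: Sun/Mon  2269: Tue/Tue  2270: Wed/Wed  2271: Thu/Thu
Both conditions hold in: 2252 — 1.

1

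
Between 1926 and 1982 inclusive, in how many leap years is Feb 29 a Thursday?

2

Leap years in 1926–1982: 14 of them.
Feb 29 weekday advances by 5 (mod 7) from one leap year to the next four years later (or differs when a century non-leap intervenes).
Leap-day weekdays: 1928:Wed 1932:Mon 1936:Sat 1940:Thu✓ 1944:Tue 1948:Sun 1952:Fri 1956:Wed 1960:Mon 1964:Sat 1968:Thu✓ 1972:Tue 1976:Sun 1980:Fri
Thursday: 1940, 1968 → 2.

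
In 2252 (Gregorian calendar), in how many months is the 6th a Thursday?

1

Check the 6th of each month of 2252: Jan 6: Tue, Feb 6: Fri, Mar 6: Sat, Apr 6: Tue, May 6: Thu, Jun 6: Sun, Jul 6: Tue, Aug 6: Fri, Sep 6: Mon, Oct 6: Wed, Nov 6: Sat, Dec 6: Mon.
Thursday occurs in May — 1 month.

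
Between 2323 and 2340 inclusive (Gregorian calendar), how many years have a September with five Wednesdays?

5

September has 30 days; it has five Wednesdays when Wednesday falls among the first (month-length − 28) days — i.e. when September 1 is one of Wednesday/Tuesday.
September 1 by year: 2323:Sat 2324:Mon 2325:Tue✓ 2326:Wed✓ 2327:Thu 2328:Sat 2329:Sun 2330:Mon 2331:Tue✓ 2332:Thu 2333:Fri 2334:Sat 2335:Sun 2336:Tue✓ 2337:Wed✓ 2338:Thu 2339:Fri 2340:Sun
Years with five Wednesdays: 2325, 2326, 2331, 2336, 2337 → 5.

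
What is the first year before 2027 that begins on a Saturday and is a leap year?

2000

Jan 1 advances by 2 weekdays after a leap year and by 1 after a common year.
2027: Jan 1 is Friday.
2026: Thursday
2025: Wednesday
2024: Monday (leap)
2023: Sunday
2022: Saturday
2021: Friday
2020: Wednesday (leap)
2019: Tuesday
2018: Monday
2017: Sunday
2016: Friday (leap)
2015: Thursday
2014: Wednesday
2013: Tuesday
2012: Sunday (leap)
2011: Saturday
2010: Friday
2009: Thursday
2008: Tuesday (leap)
2007: Monday
2006: Sunday
2005: Saturday
2004: Thursday (leap)
2003: Wednesday
2002: Tuesday
2001: Monday
2000: Saturday (leap)
2000 begins on a Saturday and is a leap year.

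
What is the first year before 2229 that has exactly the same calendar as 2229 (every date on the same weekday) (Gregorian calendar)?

2218

Two years share a calendar iff Jan 1 falls on the same weekday and both are leap or both are common. 2229: Jan 1 is Thursday, common year.
2228: Jan 1 Tuesday, leap
2227: Jan 1 Monday, common
2226: Jan 1 Sunday, common
2225: Jan 1 Saturday, common
2224: Jan 1 Thursday, leap
2223: Jan 1 Wednesday, common
2222: Jan 1 Tuesday, common
2221: Jan 1 Monday, common
2220: Jan 1 Saturday, leap
2219: Jan 1 Friday, common
2218: Jan 1 Thursday, common
2218 matches on both conditions.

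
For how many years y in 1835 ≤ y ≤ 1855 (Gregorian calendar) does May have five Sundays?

9

May has 31 days; it has five Sundays when Sunday falls among the first (month-length − 28) days — i.e. when May 1 is one of Sunday/Saturday/Friday.
May 1 by year: 1835:Fri✓ 1836:Sun✓ 1837:Mon 1838:Tue 1839:Wed 1840:Fri✓ 1841:Sat✓ 1842:Sun✓ 1843:Mon 1844:Wed 1845:Thu 1846:Fri✓ 1847:Sat✓ 1848:Mon 1849:Tue 1850:Wed 1851:Thu 1852:Sat✓ 1853:Sun✓ 1854:Mon 1855:Tue
Years with five Sundays: 1835, 1836, 1840, 1841, 1842, 1846, 1847, 1852, 1853 → 9.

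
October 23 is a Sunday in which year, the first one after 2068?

From one year to the next, a fixed date's weekday advances by 1, or by 2 when a Feb 29 lies between the two dates.
2068: October 23 is Tuesday.
2069: Wednesday (+1)
2070: Thursday (+1)
2071: Friday (+1)
2072: Sunday (+2)
October 23 falls on a Sunday in 2072.

2072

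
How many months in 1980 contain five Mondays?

A month of length L has five Mondays iff its first Monday is on day ≤ L−28 (so day 1–3 in a 31-day month, 1–2 in a 30-day month, day 1 in a leap February).
Checking each month of 1980: Jan starts Tue (31d); Feb starts Fri (29d); Mar starts Sat (31d) ✓; Apr starts Tue (30d); May starts Thu (31d); Jun starts Sun (30d) ✓; Jul starts Tue (31d); Aug starts Fri (31d); Sep starts Mon (30d) ✓; Oct starts Wed (31d); Nov starts Sat (30d); Dec starts Mon (31d) ✓.
Five-Monday months: March, June, September, December → 4.

4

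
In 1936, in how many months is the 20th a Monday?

3

Check the 20th of each month of 1936: Jan 20: Mon, Feb 20: Thu, Mar 20: Fri, Apr 20: Mon, May 20: Wed, Jun 20: Sat, Jul 20: Mon, Aug 20: Thu, Sep 20: Sun, Oct 20: Tue, Nov 20: Fri, Dec 20: Sun.
Monday occurs in January, April, July — 3 months.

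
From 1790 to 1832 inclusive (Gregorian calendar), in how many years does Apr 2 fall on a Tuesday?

6

Track Apr 2's weekday year by year (advancing +1, or +2 across a Feb 29):
  1790: Fri  1791: Sat (+1)  1792: Mon (+2)  1793: Tue (+1) ✓  1794: Wed (+1)
  1795: Thu (+1)  1796: Sat (+2)  1797: Sun (+1)  1798: Mon (+1)  1799: Tue (+1) ✓
  1800: Wed (+1)  1801: Thu (+1)  1802: Fri (+1)  1803: Sat (+1)  … (15 more years) …
  1819: Fri (+1)  1820: Sun (+2)  1821: Mon (+1)  1822: Tue (+1) ✓  1823: Wed (+1)
  1824: Fri (+2)  1825: Sat (+1)  1826: Sun (+1)  1827: Mon (+1)  1828: Wed (+2)
  1829: Thu (+1)  1830: Fri (+1)  1831: Sat (+1)  1832: Mon (+2)
Tuesday years: 1793, 1799, 1805, 1811, 1816, 1822 — 6 in total.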